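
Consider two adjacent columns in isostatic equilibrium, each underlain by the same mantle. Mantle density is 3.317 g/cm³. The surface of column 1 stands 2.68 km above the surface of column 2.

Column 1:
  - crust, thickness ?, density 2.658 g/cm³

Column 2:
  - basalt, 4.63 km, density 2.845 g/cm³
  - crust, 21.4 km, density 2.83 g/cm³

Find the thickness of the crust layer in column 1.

Take the compensation level at the base of the deeper column (depth z_c below the surface of column 1) and equate Σ ρ_i t_i down to z_c; mantle fills any gap and the z_c terms cancel.
Column 1: x×2.658 + (z_c − 0 − x)×3.317
Column 2: 2.68×0 + 4.63×2.845 + 21.4×2.83 + (z_c − 2.68 − 26.03)×3.317
The z_c×3.317 term appears on both sides and cancels. Collect the known terms of each column as K = Σ(ρt)_known − 3.317 × (depth of known layers): K_1 = 0 − 3.317×0 = 0; K_2 = 73.73435 − 3.317×(2.68 + 26.03) = −21.49672.
Balance: K_1 − x×(3.317 − 2.658) = K_2, so x = (K_1 − K_2)/(3.317 − 2.658) = 21.4967/0.659 = 32.6 km.

32.6 km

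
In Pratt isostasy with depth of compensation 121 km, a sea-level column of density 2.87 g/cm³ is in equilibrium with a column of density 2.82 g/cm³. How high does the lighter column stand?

2.15 km

ρ_ref D = ρ (D + h) → h = D (ρ_ref − ρ)/ρ.
h = 121 km × (2.87 − 2.82)/2.82 = 2.15 km.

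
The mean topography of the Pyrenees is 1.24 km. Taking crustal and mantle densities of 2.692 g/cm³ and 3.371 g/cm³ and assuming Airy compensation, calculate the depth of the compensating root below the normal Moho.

4.92 km

For local isostatic compensation: the weight of the topography is balanced by the buoyancy of the root, ρ_c h = (ρ_m − ρ_c) r.
r = h · ρ_c / (ρ_m − ρ_c) = 1.24 km × 2.692 / (3.371 − 2.692) = 4.92 km.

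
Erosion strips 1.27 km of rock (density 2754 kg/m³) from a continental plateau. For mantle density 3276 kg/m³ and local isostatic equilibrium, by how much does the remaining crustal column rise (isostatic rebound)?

1.07 km

Unloading: uplift u = e ρ_c/ρ_m = 1.27 km × 2754/3276 = 1.07 km.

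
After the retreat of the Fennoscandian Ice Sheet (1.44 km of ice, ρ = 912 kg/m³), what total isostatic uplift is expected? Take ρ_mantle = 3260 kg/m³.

Removing the load lets mantle flow back in; uplift u satisfies ρ_ice t = ρ_m u.
u = t ρ_ice/ρ_m = 1.44 km × 912/3260 = 0.403 km.

0.403 km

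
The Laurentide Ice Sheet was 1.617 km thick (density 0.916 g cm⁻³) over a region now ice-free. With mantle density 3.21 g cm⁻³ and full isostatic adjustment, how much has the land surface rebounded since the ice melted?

0.461 km

Removing the load lets mantle flow back in; uplift u satisfies ρ_ice t = ρ_m u.
u = t ρ_ice/ρ_m = 1.617 km × 0.916/3.21 = 0.461 km.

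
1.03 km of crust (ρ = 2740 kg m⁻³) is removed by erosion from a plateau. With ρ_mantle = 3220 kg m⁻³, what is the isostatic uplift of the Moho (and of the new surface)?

0.876 km

Unloading: uplift u = e ρ_c/ρ_m = 1.03 km × 2740/3220 = 0.876 km.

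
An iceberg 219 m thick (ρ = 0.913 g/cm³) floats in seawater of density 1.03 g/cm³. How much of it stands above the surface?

Floating equilibrium: submerged depth d = t ρ_obj/ρ_fluid = 219 m × 0.913/1.03 = 194.1 m.
Freeboard = t − d = 219 m − 194.1 m = 24.9 m.

24.9 m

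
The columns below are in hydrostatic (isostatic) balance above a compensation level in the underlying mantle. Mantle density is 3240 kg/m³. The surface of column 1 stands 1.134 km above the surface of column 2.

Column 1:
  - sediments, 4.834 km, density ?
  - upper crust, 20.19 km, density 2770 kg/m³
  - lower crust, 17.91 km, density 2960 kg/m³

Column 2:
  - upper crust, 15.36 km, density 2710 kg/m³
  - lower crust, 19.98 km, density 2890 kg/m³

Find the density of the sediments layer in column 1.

2350 kg/m³

Take the compensation level at the base of the deeper column (depth z_c below the surface of column 1) and equate Σ ρ_i t_i down to z_c; mantle fills any gap and the z_c terms cancel.
Column 1: 4.834×ρ + 20.19×2770 + 17.91×2960 + (z_c − 42.934)×3240
Column 2: 1.134×0 + 15.36×2710 + 19.98×2890 + (z_c − 1.134 − 35.34)×3240
The z_c×3240 term appears on both sides and cancels. Collect the known terms of each column as K = Σ(ρt)_known − 3240 × (depth of known layers): K_1 = 108939.9 − 3240×42.934 = −30166.26; K_2 = 99367.8 − 3240×(1.134 + 35.34) = −18807.96.
Balance: K_1 + 4.834×ρ = K_2, so ρ = (K_2 − K_1)/4.834 = 11358.3/4.834 = 2350 kg/m³.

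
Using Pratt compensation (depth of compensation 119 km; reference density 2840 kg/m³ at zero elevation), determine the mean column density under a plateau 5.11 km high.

2720 kg/m³

Pratt balance: ρ_ref D = ρ (D + h).
ρ = ρ_ref D/(D + h) = 2840 × 119 km/(119 km + 5.11 km) = 2720 kg/m³.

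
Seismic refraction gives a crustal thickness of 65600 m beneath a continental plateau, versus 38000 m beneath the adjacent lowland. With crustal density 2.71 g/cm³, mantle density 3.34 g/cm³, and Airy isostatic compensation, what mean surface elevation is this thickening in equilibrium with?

5210 m

Excess crust Δ = 65600 m − 38000 m = 27600 m, split between elevation h and root r with h + r = Δ.
Airy balance ρ_c h = (ρ_m − ρ_c) r gives r = h ρ_c/(ρ_m − ρ_c), so h (1 + ρ_c/(ρ_m − ρ_c)) = Δ, i.e. h = Δ (ρ_m − ρ_c)/ρ_m.
h = 27600 m × 0.63/3.34 = 5210 m.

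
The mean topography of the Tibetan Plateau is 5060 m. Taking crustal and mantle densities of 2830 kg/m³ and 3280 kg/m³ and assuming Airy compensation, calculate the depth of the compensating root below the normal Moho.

By Archimedes' principle applied to the lithosphere: the weight of the topography is balanced by the buoyancy of the root, ρ_c h = (ρ_m − ρ_c) r.
r = h · ρ_c / (ρ_m − ρ_c) = 5060 m × 2830 / (3280 − 2830) = 31800 m.

31800 m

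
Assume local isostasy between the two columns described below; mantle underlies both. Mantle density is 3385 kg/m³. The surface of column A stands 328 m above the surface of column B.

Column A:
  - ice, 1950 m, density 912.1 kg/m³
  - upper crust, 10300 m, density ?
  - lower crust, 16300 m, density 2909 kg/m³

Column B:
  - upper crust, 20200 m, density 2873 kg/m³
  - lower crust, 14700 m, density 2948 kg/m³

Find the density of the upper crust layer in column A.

2870 kg/m³

Take the compensation level at the base of the deeper column (depth z_c below the surface of column A) and equate Σ ρ_i t_i down to z_c; mantle fills any gap and the z_c terms cancel.
Column A: 1950×912.1 + 10300×ρ + 16300×2909 + (z_c − 28550)×3385
Column B: 328×0 + 20200×2873 + 14700×2948 + (z_c − 328 − 34900)×3385
The z_c×3385 term appears on both sides and cancels. Collect the known terms of each column as K = Σ(ρt)_known − 3385 × (depth of known layers): K_A = 49195295 − 3385×28550 = −47446455; K_B = 101370200 − 3385×(328 + 34900) = −17876580.
Balance: K_A + 10300×ρ = K_B, so ρ = (K_B − K_A)/10300 = 29569900/10300 = 2870 kg/m³.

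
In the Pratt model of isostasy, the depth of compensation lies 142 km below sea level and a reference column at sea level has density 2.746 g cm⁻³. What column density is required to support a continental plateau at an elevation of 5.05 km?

Pratt balance: ρ_ref D = ρ (D + h).
ρ = ρ_ref D/(D + h) = 2.746 × 142 km/(142 km + 5.05 km) = 2.65 g cm⁻³.

2.65 g cm⁻³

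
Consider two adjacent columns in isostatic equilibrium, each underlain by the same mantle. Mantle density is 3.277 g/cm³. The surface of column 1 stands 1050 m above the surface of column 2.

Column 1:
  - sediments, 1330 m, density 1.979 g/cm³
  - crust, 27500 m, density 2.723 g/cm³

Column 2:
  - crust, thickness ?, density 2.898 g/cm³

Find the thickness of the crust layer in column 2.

35700 m

Take the compensation level at the base of the deeper column (depth z_c below the surface of column 1) and equate Σ ρ_i t_i down to z_c; mantle fills any gap and the z_c terms cancel.
Column 1: 1330×1.979 + 27500×2.723 + (z_c − 28830)×3.277
Column 2: 1050×0 + x×2.898 + (z_c − 1050 − 0 − x)×3.277
The z_c×3.277 term appears on both sides and cancels. Collect the known terms of each column as K = Σ(ρt)_known − 3.277 × (depth of known layers): K_1 = 77514.57 − 3.277×28830 = −16961.34; K_2 = 0 − 3.277×(1050 + 0) = −3440.85.
Balance: K_1 = K_2 − x×(3.277 − 2.898), so x = (K_2 − K_1)/(3.277 − 2.898) = 13520.5/0.379 = 35700 m.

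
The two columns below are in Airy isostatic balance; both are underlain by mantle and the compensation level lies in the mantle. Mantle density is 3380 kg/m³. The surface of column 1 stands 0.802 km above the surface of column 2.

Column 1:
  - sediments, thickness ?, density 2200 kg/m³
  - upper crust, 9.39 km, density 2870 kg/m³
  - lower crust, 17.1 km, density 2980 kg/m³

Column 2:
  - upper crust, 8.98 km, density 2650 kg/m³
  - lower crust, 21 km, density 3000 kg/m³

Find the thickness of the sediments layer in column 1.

4.76 km

Take the compensation level at the base of the deeper column (depth z_c below the surface of column 1) and equate Σ ρ_i t_i down to z_c; mantle fills any gap and the z_c terms cancel.
Column 1: x×2200 + 9.39×2870 + 17.1×2980 + (z_c − 26.49 − x)×3380
Column 2: 0.802×0 + 8.98×2650 + 21×3000 + (z_c − 0.802 − 29.98)×3380
The z_c×3380 term appears on both sides and cancels. Collect the known terms of each column as K = Σ(ρt)_known − 3380 × (depth of known layers): K_1 = 77907.3 − 3380×26.49 = −11628.9; K_2 = 86797 − 3380×(0.802 + 29.98) = −17246.16.
Balance: K_1 − x×(3380 − 2200) = K_2, so x = (K_1 − K_2)/(3380 − 2200) = 5617.26/1180 = 4.76 km.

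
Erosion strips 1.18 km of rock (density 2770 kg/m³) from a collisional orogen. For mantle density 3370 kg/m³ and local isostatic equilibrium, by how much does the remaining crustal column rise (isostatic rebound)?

0.97 km

Unloading: uplift u = e ρ_c/ρ_m = 1.18 km × 2770/3370 = 0.97 km.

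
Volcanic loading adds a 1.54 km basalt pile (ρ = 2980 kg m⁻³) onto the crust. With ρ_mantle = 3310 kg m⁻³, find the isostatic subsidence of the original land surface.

1.39 km

Subaerial loading: s = t ρ_load / ρ_m.
s = 1.54 km × 2980/3310 = 1.39 km.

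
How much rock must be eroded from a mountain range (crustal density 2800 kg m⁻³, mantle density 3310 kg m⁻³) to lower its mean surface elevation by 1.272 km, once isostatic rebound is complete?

Net drop Δ = e − u = e − e ρ_c/ρ_m = e (ρ_m − ρ_c)/ρ_m.
e = Δ ρ_m/(ρ_m − ρ_c) = 1.272 km × 3310/510 = 8.26 km.

8.26 km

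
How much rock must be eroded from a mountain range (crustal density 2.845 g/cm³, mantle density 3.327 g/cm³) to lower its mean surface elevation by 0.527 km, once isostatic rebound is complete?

3.64 km

Net drop Δ = e − u = e − e ρ_c/ρ_m = e (ρ_m − ρ_c)/ρ_m.
e = Δ ρ_m/(ρ_m − ρ_c) = 0.527 km × 3.327/0.482 = 3.64 km.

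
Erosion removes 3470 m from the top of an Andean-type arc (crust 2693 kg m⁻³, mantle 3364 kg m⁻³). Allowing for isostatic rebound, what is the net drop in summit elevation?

692 m

Rebound u = e ρ_c/ρ_m = 3470 m × 2693/3364 = 2778 m.
Net surface drop = e − u = 3470 m − 2778 m = e (ρ_m − ρ_c)/ρ_m = 692 m.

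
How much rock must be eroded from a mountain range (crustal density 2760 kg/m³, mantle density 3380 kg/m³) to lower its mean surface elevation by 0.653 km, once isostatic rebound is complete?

3.56 km

Net drop Δ = e − u = e − e ρ_c/ρ_m = e (ρ_m − ρ_c)/ρ_m.
e = Δ ρ_m/(ρ_m − ρ_c) = 0.653 km × 3380/620 = 3.56 km.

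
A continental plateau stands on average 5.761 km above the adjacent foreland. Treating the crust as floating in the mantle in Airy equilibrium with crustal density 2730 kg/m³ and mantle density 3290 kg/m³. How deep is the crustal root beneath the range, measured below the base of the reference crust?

28.1 km

For local isostatic compensation: the weight of the topography is balanced by the buoyancy of the root, ρ_c h = (ρ_m − ρ_c) r.
r = h · ρ_c / (ρ_m − ρ_c) = 5.761 km × 2730 / (3290 − 2730) = 28.1 km.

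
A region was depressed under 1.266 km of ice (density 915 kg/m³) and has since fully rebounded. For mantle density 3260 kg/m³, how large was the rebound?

0.355 km

Removing the load lets mantle flow back in; uplift u satisfies ρ_ice t = ρ_m u.
u = t ρ_ice/ρ_m = 1.266 km × 915/3260 = 0.355 km.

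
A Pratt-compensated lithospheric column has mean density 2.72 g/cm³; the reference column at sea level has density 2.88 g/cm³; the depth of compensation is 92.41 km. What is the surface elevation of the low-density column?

ρ_ref D = ρ (D + h) → h = D (ρ_ref − ρ)/ρ.
h = 92.41 km × (2.88 − 2.72)/2.72 = 5.44 km.

5.44 km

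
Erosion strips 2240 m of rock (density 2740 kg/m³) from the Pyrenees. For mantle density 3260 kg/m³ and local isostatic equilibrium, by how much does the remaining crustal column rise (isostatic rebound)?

Unloading: uplift u = e ρ_c/ρ_m = 2240 m × 2740/3260 = 1880 m.

1880 m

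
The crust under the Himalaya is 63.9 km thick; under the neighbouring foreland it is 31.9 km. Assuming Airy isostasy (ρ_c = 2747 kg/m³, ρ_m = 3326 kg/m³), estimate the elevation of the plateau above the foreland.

5.57 km

Excess crust Δ = 63.9 km − 31.9 km = 32 km, split between elevation h and root r with h + r = Δ.
Airy balance ρ_c h = (ρ_m − ρ_c) r gives r = h ρ_c/(ρ_m − ρ_c), so h (1 + ρ_c/(ρ_m − ρ_c)) = Δ, i.e. h = Δ (ρ_m − ρ_c)/ρ_m.
h = 32 km × 579/3326 = 5.57 km.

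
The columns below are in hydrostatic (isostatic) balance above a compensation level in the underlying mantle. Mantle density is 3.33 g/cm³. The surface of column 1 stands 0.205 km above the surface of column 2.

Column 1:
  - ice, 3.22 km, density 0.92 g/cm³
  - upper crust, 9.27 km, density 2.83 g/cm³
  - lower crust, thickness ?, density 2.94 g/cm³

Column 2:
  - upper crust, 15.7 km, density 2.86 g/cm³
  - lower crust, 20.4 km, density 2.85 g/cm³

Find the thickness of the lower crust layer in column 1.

14 km

Take the compensation level at the base of the deeper column (depth z_c below the surface of column 1) and equate Σ ρ_i t_i down to z_c; mantle fills any gap and the z_c terms cancel.
Column 1: 3.22×0.92 + 9.27×2.83 + x×2.94 + (z_c − 12.49 − x)×3.33
Column 2: 0.205×0 + 15.7×2.86 + 20.4×2.85 + (z_c − 0.205 − 36.1)×3.33
The z_c×3.33 term appears on both sides and cancels. Collect the known terms of each column as K = Σ(ρt)_known − 3.33 × (depth of known layers): K_1 = 29.1965 − 3.33×12.49 = −12.3952; K_2 = 103.042 − 3.33×(0.205 + 36.1) = −17.85365.
Balance: K_1 − x×(3.33 − 2.94) = K_2, so x = (K_1 − K_2)/(3.33 − 2.94) = 5.45845/0.39 = 14 km.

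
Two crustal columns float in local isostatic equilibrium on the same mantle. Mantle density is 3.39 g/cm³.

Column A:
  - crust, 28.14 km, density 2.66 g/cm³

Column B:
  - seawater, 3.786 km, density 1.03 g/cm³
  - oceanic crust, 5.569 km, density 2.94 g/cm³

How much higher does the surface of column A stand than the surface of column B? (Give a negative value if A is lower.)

For any compensation level in the mantle, the mantle terms cancel and isostasy reduces to e = (Σt_A − Σt_B) − (Σ(ρt)_A − Σ(ρt)_B) / ρ_m.
Σt_A = 28.14 km; Σt_B = 9.355 km; Σ(ρt)_A = 74.8524; Σ(ρt)_B = 20.27244 (in km·g/cm³).
e = (28.14 − 9.355) − (74.8524 − 20.27244) / 3.39 = 2.68 km.

2.68 km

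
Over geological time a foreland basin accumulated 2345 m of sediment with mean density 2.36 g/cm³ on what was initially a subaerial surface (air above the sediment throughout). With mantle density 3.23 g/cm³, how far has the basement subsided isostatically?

Subaerial load: s = t ρ_sed / ρ_m = 2345 m × 2.36/3.23 = 1710 m.

1710 m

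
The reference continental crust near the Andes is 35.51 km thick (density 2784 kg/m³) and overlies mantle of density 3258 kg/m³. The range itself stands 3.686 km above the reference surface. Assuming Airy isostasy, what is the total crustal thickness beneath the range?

Root depth r = h ρ_c / (ρ_m − ρ_c) = 3.686 km × 2784 / 474 = 21.65 km.
Total thickness = T + h + r = 35.51 km + 3.686 km + 21.65 km = 60.8 km.

60.8 km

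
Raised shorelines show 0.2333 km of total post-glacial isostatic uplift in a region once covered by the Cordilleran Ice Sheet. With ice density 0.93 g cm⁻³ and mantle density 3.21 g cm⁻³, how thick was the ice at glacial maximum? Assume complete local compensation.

0.805 km

u = t ρ_ice/ρ_m → t = u ρ_m/ρ_ice = 0.2333 km × 3.21/0.93 = 0.805 km.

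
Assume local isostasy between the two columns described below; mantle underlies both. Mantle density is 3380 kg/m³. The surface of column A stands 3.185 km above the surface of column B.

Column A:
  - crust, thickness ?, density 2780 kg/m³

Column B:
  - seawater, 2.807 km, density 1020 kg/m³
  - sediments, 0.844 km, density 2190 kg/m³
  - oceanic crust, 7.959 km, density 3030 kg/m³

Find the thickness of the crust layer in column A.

35.3 km

Take the compensation level at the base of the deeper column (depth z_c below the surface of column A) and equate Σ ρ_i t_i down to z_c; mantle fills any gap and the z_c terms cancel.
Column A: x×2780 + (z_c − 0 − x)×3380
Column B: 3.185×0 + 2.807×1020 + 0.844×2190 + 7.959×3030 + (z_c − 3.185 − 11.61)×3380
The z_c×3380 term appears on both sides and cancels. Collect the known terms of each column as K = Σ(ρt)_known − 3380 × (depth of known layers): K_A = 0 − 3380×0 = 0; K_B = 28827.27 − 3380×(3.185 + 11.61) = −21179.83.
Balance: K_A − x×(3380 − 2780) = K_B, so x = (K_A − K_B)/(3380 − 2780) = 21179.8/600 = 35.3 km.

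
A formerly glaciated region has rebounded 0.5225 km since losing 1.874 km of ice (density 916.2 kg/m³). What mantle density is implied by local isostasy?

3290 kg/m³

ρ_m = ρ_ice t / u = 916.2 × 1.874 km/0.5225 km = 3290 kg/m³.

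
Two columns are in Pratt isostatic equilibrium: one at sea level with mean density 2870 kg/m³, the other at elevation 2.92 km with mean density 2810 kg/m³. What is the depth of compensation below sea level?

137 km

ρ_ref D = ρ (D + h) → D (ρ_ref − ρ) = ρ h.
D = ρ h/(ρ_ref − ρ) = 2810 × 2.92 km/(2870 − 2810) = 137 km.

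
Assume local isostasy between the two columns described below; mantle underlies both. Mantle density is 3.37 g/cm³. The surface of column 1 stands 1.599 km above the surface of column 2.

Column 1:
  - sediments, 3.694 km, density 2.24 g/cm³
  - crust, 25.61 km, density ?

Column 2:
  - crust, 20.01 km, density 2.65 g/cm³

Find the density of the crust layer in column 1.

Take the compensation level at the base of the deeper column (depth z_c below the surface of column 1) and equate Σ ρ_i t_i down to z_c; mantle fills any gap and the z_c terms cancel.
Column 1: 3.694×2.24 + 25.61×ρ + (z_c − 29.304)×3.37
Column 2: 1.599×0 + 20.01×2.65 + (z_c − 1.599 − 20.01)×3.37
The z_c×3.37 term appears on both sides and cancels. Collect the known terms of each column as K = Σ(ρt)_known − 3.37 × (depth of known layers): K_1 = 8.27456 − 3.37×29.304 = −90.47992; K_2 = 53.0265 − 3.37×(1.599 + 20.01) = −19.79583.
Balance: K_1 + 25.61×ρ = K_2, so ρ = (K_2 − K_1)/25.61 = 70.6841/25.61 = 2.76 g/cm³.

2.76 g/cm³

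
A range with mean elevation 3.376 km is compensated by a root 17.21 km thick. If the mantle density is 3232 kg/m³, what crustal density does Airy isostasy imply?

2700 kg/m³

ρ_c h = (ρ_m − ρ_c) r → ρ_c (h + r) = ρ_m r → ρ_c = ρ_m r / (h + r).
ρ_c = 3232 × 17.21 km / (3.376 km + 17.21 km) = 2700 kg/m³.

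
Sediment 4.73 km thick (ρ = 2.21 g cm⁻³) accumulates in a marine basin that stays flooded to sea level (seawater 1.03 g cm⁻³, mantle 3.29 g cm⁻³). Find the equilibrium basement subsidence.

Submarine loading: the sediment displaces seawater, and the subsidence is in turn flooded, so s (ρ_m − ρ_w) = t (ρ_sed − ρ_w).
s = 4.73 km × (2.21 − 1.03) / (3.29 − 1.03) = 2.47 km.

2.47 km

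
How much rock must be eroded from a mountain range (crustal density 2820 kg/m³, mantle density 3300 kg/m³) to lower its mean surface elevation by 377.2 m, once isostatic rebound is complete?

2590 m

Net drop Δ = e − u = e − e ρ_c/ρ_m = e (ρ_m − ρ_c)/ρ_m.
e = Δ ρ_m/(ρ_m − ρ_c) = 377.2 m × 3300/480 = 2590 m.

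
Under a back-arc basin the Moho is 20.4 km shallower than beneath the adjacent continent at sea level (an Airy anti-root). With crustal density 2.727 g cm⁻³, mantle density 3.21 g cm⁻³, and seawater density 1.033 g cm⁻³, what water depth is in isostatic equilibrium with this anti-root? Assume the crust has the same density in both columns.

5.82 km

Replacing a thickness d of crust by seawater at the top must be balanced by replacing crust with mantle at the base: d (ρ_c − ρ_w) = a (ρ_m − ρ_c).
d = a (ρ_m − ρ_c)/(ρ_c − ρ_w) = 20.4 km × 0.483/1.694 = 5.82 km.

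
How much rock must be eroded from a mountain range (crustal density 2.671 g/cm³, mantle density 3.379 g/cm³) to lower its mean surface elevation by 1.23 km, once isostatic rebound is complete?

Net drop Δ = e − u = e − e ρ_c/ρ_m = e (ρ_m − ρ_c)/ρ_m.
e = Δ ρ_m/(ρ_m − ρ_c) = 1.23 km × 3.379/0.708 = 5.87 km.

5.87 km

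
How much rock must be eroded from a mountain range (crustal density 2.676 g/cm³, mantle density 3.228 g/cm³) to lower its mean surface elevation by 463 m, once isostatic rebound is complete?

2710 m

Net drop Δ = e − u = e − e ρ_c/ρ_m = e (ρ_m − ρ_c)/ρ_m.
e = Δ ρ_m/(ρ_m − ρ_c) = 463 m × 3.228/0.552 = 2710 m.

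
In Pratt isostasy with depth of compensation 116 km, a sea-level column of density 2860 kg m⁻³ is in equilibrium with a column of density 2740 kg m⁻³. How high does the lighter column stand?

5.08 km

ρ_ref D = ρ (D + h) → h = D (ρ_ref − ρ)/ρ.
h = 116 km × (2860 − 2740)/2740 = 5.08 km.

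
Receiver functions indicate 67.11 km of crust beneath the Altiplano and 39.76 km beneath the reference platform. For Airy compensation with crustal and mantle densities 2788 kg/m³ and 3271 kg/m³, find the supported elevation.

Excess crust Δ = 67.11 km − 39.76 km = 27.35 km, split between elevation h and root r with h + r = Δ.
Airy balance ρ_c h = (ρ_m − ρ_c) r gives r = h ρ_c/(ρ_m − ρ_c), so h (1 + ρ_c/(ρ_m − ρ_c)) = Δ, i.e. h = Δ (ρ_m − ρ_c)/ρ_m.
h = 27.35 km × 483/3271 = 4.04 km.

4.04 km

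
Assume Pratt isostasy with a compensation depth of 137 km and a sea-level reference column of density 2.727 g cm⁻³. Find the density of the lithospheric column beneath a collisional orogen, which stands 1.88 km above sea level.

Pratt balance: ρ_ref D = ρ (D + h).
ρ = ρ_ref D/(D + h) = 2.727 × 137 km/(137 km + 1.88 km) = 2.69 g cm⁻³.

2.69 g cm⁻³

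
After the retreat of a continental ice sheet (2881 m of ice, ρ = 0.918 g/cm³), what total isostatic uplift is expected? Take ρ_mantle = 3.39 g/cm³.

780 m

Removing the load lets mantle flow back in; uplift u satisfies ρ_ice t = ρ_m u.
u = t ρ_ice/ρ_m = 2881 m × 0.918/3.39 = 780 m.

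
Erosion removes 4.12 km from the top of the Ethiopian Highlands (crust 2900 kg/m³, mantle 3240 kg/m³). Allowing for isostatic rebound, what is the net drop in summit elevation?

Rebound u = e ρ_c/ρ_m = 4.12 km × 2900/3240 = 3.688 km.
Net surface drop = e − u = 4.12 km − 3.688 km = e (ρ_m − ρ_c)/ρ_m = 0.432 km.

0.432 km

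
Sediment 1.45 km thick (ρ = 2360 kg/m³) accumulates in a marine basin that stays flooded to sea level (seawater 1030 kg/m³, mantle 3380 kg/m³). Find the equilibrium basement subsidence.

0.821 km

Submarine loading: the sediment displaces seawater, and the subsidence is in turn flooded, so s (ρ_m − ρ_w) = t (ρ_sed − ρ_w).
s = 1.45 km × (2360 − 1030) / (3380 − 1030) = 0.821 km.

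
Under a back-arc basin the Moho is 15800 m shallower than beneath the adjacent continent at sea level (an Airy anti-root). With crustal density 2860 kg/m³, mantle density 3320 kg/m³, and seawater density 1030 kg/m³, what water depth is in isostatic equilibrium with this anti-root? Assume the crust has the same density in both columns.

Replacing a thickness d of crust by seawater at the top must be balanced by replacing crust with mantle at the base: d (ρ_c − ρ_w) = a (ρ_m − ρ_c).
d = a (ρ_m − ρ_c)/(ρ_c − ρ_w) = 15800 m × 460/1830 = 3970 m.

3970 m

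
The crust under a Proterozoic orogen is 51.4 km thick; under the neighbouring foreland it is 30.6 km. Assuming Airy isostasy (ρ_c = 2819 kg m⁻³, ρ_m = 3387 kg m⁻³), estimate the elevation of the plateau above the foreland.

3.49 km

Excess crust Δ = 51.4 km − 30.6 km = 20.8 km, split between elevation h and root r with h + r = Δ.
Airy balance ρ_c h = (ρ_m − ρ_c) r gives r = h ρ_c/(ρ_m − ρ_c), so h (1 + ρ_c/(ρ_m − ρ_c)) = Δ, i.e. h = Δ (ρ_m − ρ_c)/ρ_m.
h = 20.8 km × 568/3387 = 3.49 km.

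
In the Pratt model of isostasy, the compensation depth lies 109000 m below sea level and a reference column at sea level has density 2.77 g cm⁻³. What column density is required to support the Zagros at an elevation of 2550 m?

2.71 g cm⁻³

Pratt balance: ρ_ref D = ρ (D + h).
ρ = ρ_ref D/(D + h) = 2.77 × 109000 m/(109000 m + 2550 m) = 2.71 g cm⁻³.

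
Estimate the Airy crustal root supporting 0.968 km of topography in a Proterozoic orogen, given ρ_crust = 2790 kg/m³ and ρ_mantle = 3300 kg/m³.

Equating mass per unit area of the two columns: the weight of the topography is balanced by the buoyancy of the root, ρ_c h = (ρ_m − ρ_c) r.
r = h · ρ_c / (ρ_m − ρ_c) = 0.968 km × 2790 / (3300 − 2790) = 5.3 km.

5.3 km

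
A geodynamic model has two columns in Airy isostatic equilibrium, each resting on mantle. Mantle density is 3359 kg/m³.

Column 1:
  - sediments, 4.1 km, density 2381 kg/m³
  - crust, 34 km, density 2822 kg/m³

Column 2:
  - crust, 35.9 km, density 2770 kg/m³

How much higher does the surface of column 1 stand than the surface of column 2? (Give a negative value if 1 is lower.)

For any compensation level in the mantle, the mantle terms cancel and isostasy reduces to e = (Σt_1 − Σt_2) − (Σ(ρt)_1 − Σ(ρt)_2) / ρ_m.
Σt_1 = 38.1 km; Σt_2 = 35.9 km; Σ(ρt)_1 = 105710.1; Σ(ρt)_2 = 99443 (in km·kg/m³).
e = (38.1 − 35.9) − (105710.1 − 99443) / 3359 = 0.334 km.

0.334 km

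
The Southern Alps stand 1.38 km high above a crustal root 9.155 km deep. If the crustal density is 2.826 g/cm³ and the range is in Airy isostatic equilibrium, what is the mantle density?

3.25 g/cm³

Airy balance: ρ_c h = (ρ_m − ρ_c) r → ρ_m = ρ_c (1 + h/r).
ρ_m = 2.826 × (1 + 1.38 km/9.155 km) = 3.25 g/cm³.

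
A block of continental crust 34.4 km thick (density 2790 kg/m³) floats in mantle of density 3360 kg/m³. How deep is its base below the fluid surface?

28.6 km

Draft d = t ρ_obj/ρ_fluid = 34.4 km × 2790/3360 = 28.6 km.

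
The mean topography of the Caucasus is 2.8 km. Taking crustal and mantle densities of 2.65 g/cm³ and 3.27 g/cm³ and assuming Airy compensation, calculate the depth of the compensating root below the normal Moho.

In Airy isostatic equilibrium: the weight of the topography is balanced by the buoyancy of the root, ρ_c h = (ρ_m − ρ_c) r.
r = h · ρ_c / (ρ_m − ρ_c) = 2.8 km × 2.65 / (3.27 − 2.65) = 12 km.

12 km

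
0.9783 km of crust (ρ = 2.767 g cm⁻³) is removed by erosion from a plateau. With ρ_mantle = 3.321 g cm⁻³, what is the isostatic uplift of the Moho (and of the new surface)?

0.815 km

Unloading: uplift u = e ρ_c/ρ_m = 0.9783 km × 2.767/3.321 = 0.815 km.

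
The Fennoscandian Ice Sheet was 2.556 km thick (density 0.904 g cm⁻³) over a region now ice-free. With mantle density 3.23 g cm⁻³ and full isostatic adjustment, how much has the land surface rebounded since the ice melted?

0.715 km

Removing the load lets mantle flow back in; uplift u satisfies ρ_ice t = ρ_m u.
u = t ρ_ice/ρ_m = 2.556 km × 0.904/3.23 = 0.715 km.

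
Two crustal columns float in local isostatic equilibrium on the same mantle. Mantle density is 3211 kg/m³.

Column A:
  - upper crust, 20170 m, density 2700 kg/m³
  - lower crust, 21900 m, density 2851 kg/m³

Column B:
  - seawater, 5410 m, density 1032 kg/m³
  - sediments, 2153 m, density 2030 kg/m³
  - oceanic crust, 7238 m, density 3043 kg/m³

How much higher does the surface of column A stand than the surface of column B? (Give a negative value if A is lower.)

823 m

For any compensation level in the mantle, the mantle terms cancel and isostasy reduces to e = (Σt_A − Σt_B) − (Σ(ρt)_A − Σ(ρt)_B) / ρ_m.
Σt_A = 42070 m; Σt_B = 14801 m; Σ(ρt)_A = 116895900; Σ(ρt)_B = 31978944 (in m·kg/m³).
e = (42070 − 14801) − (116895900 − 31978944) / 3211 = 823 m.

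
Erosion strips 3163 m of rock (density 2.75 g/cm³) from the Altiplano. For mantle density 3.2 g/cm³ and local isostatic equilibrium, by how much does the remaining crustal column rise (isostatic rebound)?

2720 m

Unloading: uplift u = e ρ_c/ρ_m = 3163 m × 2.75/3.2 = 2720 m.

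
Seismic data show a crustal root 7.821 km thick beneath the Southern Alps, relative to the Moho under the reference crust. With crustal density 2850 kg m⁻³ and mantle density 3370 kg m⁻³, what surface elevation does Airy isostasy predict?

1.43 km

For local isostatic compensation: ρ_c h = (ρ_m − ρ_c) r.
h = r (ρ_m − ρ_c) / ρ_c = 7.821 km × (3370 − 2850) / 2850 = 1.43 km.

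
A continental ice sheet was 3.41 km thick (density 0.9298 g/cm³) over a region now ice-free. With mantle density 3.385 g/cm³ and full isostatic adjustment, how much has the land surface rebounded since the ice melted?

0.937 km

Removing the load lets mantle flow back in; uplift u satisfies ρ_ice t = ρ_m u.
u = t ρ_ice/ρ_m = 3.41 km × 0.9298/3.385 = 0.937 km.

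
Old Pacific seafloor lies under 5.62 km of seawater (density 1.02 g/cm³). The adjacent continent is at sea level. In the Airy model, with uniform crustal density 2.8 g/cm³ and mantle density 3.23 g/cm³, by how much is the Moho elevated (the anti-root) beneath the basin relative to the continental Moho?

23.3 km

In Airy isostatic equilibrium: replacing crust with seawater at the top is compensated by replacing crust with mantle at the base: d (ρ_c − ρ_w) = a (ρ_m − ρ_c).
a = d (ρ_c − ρ_w)/(ρ_m − ρ_c) = 5.62 km × 1.78/0.43 = 23.3 km.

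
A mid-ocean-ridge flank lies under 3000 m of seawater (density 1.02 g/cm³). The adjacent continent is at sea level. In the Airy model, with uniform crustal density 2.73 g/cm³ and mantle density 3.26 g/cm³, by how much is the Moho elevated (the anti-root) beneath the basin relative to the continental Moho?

Isostatic balance requires: replacing crust with seawater at the top is compensated by replacing crust with mantle at the base: d (ρ_c − ρ_w) = a (ρ_m − ρ_c).
a = d (ρ_c − ρ_w)/(ρ_m − ρ_c) = 3000 m × 1.71/0.53 = 9680 m.

9680 m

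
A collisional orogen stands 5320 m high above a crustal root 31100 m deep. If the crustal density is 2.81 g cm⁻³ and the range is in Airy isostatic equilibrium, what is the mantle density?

3.29 g cm⁻³

Airy balance: ρ_c h = (ρ_m − ρ_c) r → ρ_m = ρ_c (1 + h/r).
ρ_m = 2.81 × (1 + 5320 m/31100 m) = 3.29 g cm⁻³.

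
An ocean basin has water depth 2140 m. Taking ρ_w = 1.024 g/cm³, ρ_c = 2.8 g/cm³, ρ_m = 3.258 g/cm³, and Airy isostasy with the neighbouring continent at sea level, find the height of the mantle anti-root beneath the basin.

For local isostatic compensation: replacing crust with seawater at the top is compensated by replacing crust with mantle at the base: d (ρ_c − ρ_w) = a (ρ_m − ρ_c).
a = d (ρ_c − ρ_w)/(ρ_m − ρ_c) = 2140 m × 1.776/0.458 = 8300 m.

8300 m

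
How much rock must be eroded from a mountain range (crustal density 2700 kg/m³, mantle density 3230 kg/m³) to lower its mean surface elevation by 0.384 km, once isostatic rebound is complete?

2.34 km

Net drop Δ = e − u = e − e ρ_c/ρ_m = e (ρ_m − ρ_c)/ρ_m.
e = Δ ρ_m/(ρ_m − ρ_c) = 0.384 km × 3230/530 = 2.34 km.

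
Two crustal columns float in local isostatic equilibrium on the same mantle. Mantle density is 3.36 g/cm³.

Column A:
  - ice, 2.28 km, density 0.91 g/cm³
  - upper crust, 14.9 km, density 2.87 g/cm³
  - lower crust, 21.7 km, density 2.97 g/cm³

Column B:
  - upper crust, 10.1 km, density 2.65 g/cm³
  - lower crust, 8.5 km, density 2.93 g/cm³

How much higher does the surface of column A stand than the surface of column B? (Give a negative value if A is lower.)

3.13 km

For any compensation level in the mantle, the mantle terms cancel and isostasy reduces to e = (Σt_A − Σt_B) − (Σ(ρt)_A − Σ(ρt)_B) / ρ_m.
Σt_A = 38.88 km; Σt_B = 18.6 km; Σ(ρt)_A = 109.2868; Σ(ρt)_B = 51.67 (in km·g/cm³).
e = (38.88 − 18.6) − (109.2868 − 51.67) / 3.36 = 3.13 km.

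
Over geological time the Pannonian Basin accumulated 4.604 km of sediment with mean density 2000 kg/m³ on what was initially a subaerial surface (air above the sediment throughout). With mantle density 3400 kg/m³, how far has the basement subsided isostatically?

2.71 km

Subaerial load: s = t ρ_sed / ρ_m = 4.604 km × 2000/3400 = 2.71 km.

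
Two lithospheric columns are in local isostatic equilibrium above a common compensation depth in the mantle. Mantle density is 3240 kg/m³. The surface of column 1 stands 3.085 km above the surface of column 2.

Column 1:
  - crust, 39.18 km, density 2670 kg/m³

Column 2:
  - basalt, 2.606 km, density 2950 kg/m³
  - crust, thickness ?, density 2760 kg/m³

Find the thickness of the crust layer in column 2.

Take the compensation level at the base of the deeper column (depth z_c below the surface of column 1) and equate Σ ρ_i t_i down to z_c; mantle fills any gap and the z_c terms cancel.
Column 1: 39.18×2670 + (z_c − 39.18)×3240
Column 2: 3.085×0 + 2.606×2950 + x×2760 + (z_c − 3.085 − 2.606 − x)×3240
The z_c×3240 term appears on both sides and cancels. Collect the known terms of each column as K = Σ(ρt)_known − 3240 × (depth of known layers): K_1 = 104610.6 − 3240×39.18 = −22332.6; K_2 = 7687.7 − 3240×(3.085 + 2.606) = −10751.14.
Balance: K_1 = K_2 − x×(3240 − 2760), so x = (K_2 − K_1)/(3240 − 2760) = 11581.5/480 = 24.1 km.

24.1 km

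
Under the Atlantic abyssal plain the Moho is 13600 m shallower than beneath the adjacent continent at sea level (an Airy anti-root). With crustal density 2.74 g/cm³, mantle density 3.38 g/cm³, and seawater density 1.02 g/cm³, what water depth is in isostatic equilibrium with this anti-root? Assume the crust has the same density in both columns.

5060 m

Replacing a thickness d of crust by seawater at the top must be balanced by replacing crust with mantle at the base: d (ρ_c − ρ_w) = a (ρ_m − ρ_c).
d = a (ρ_m − ρ_c)/(ρ_c − ρ_w) = 13600 m × 0.64/1.72 = 5060 m.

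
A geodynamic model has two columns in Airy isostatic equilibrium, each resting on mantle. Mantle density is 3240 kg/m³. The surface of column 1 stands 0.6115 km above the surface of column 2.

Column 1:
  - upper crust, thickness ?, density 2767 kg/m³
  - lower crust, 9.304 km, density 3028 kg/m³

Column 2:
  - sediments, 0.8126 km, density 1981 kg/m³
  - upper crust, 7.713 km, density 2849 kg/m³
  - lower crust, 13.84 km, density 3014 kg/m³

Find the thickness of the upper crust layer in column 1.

Take the compensation level at the base of the deeper column (depth z_c below the surface of column 1) and equate Σ ρ_i t_i down to z_c; mantle fills any gap and the z_c terms cancel.
Column 1: x×2767 + 9.304×3028 + (z_c − 9.304 − x)×3240
Column 2: 0.6115×0 + 0.8126×1981 + 7.713×2849 + 13.84×3014 + (z_c − 0.6115 − 22.3656)×3240
The z_c×3240 term appears on both sides and cancels. Collect the known terms of each column as K = Σ(ρt)_known − 3240 × (depth of known layers): K_1 = 28172.512 − 3240×9.304 = −1972.448; K_2 = 65297.8576 − 3240×(0.6115 + 22.3656) = −9147.9464.
Balance: K_1 − x×(3240 − 2767) = K_2, so x = (K_1 − K_2)/(3240 − 2767) = 7175.5/473 = 15.2 km.

15.2 km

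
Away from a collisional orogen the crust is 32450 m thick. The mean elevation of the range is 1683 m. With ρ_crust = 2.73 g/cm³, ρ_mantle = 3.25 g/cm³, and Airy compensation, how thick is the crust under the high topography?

43000 m

Root depth r = h ρ_c / (ρ_m − ρ_c) = 1683 m × 2.73 / 0.52 = 8836 m.
Total thickness = T + h + r = 32450 m + 1683 m + 8836 m = 43000 m.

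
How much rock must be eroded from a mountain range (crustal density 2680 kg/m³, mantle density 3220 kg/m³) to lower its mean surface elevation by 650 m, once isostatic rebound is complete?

3880 m

Net drop Δ = e − u = e − e ρ_c/ρ_m = e (ρ_m − ρ_c)/ρ_m.
e = Δ ρ_m/(ρ_m − ρ_c) = 650 m × 3220/540 = 3880 m.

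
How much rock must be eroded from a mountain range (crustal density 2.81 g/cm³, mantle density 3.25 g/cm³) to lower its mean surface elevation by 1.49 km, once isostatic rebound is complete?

11 km

Net drop Δ = e − u = e − e ρ_c/ρ_m = e (ρ_m − ρ_c)/ρ_m.
e = Δ ρ_m/(ρ_m − ρ_c) = 1.49 km × 3.25/0.44 = 11 km.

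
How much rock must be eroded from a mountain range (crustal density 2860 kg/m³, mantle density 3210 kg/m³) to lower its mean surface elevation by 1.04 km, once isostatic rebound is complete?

9.54 km

Net drop Δ = e − u = e − e ρ_c/ρ_m = e (ρ_m − ρ_c)/ρ_m.
e = Δ ρ_m/(ρ_m − ρ_c) = 1.04 km × 3210/350 = 9.54 km.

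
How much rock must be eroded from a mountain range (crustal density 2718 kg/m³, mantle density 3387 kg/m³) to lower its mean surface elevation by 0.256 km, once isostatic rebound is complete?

1.3 km

Net drop Δ = e − u = e − e ρ_c/ρ_m = e (ρ_m − ρ_c)/ρ_m.
e = Δ ρ_m/(ρ_m − ρ_c) = 0.256 km × 3387/669 = 1.3 km.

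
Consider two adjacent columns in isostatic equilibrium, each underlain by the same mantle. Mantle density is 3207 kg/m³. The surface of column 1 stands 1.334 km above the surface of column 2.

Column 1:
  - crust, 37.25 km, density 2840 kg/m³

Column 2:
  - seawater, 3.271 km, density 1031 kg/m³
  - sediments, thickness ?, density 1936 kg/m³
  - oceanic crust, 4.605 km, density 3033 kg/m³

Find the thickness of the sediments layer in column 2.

Take the compensation level at the base of the deeper column (depth z_c below the surface of column 1) and equate Σ ρ_i t_i down to z_c; mantle fills any gap and the z_c terms cancel.
Column 1: 37.25×2840 + (z_c − 37.25)×3207
Column 2: 1.334×0 + 3.271×1031 + x×1936 + 4.605×3033 + (z_c − 1.334 − 7.876 − x)×3207
The z_c×3207 term appears on both sides and cancels. Collect the known terms of each column as K = Σ(ρt)_known − 3207 × (depth of known layers): K_1 = 105790 − 3207×37.25 = −13670.75; K_2 = 17339.366 − 3207×(1.334 + 7.876) = −12197.104.
Balance: K_1 = K_2 − x×(3207 − 1936), so x = (K_2 − K_1)/(3207 − 1936) = 1473.65/1271 = 1.16 km.

1.16 km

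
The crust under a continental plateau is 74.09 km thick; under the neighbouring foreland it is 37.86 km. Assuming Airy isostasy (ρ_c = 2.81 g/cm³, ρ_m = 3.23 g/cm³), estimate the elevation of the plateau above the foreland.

Excess crust Δ = 74.09 km − 37.86 km = 36.23 km, split between elevation h and root r with h + r = Δ.
Airy balance ρ_c h = (ρ_m − ρ_c) r gives r = h ρ_c/(ρ_m − ρ_c), so h (1 + ρ_c/(ρ_m − ρ_c)) = Δ, i.e. h = Δ (ρ_m − ρ_c)/ρ_m.
h = 36.23 km × 0.42/3.23 = 4.71 km.

4.71 km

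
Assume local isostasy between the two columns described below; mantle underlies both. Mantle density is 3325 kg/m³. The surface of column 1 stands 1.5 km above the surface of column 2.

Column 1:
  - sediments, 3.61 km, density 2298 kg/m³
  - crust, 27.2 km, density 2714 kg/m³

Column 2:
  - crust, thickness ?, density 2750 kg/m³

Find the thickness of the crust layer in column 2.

Take the compensation level at the base of the deeper column (depth z_c below the surface of column 1) and equate Σ ρ_i t_i down to z_c; mantle fills any gap and the z_c terms cancel.
Column 1: 3.61×2298 + 27.2×2714 + (z_c − 30.81)×3325
Column 2: 1.5×0 + x×2750 + (z_c − 1.5 − 0 − x)×3325
The z_c×3325 term appears on both sides and cancels. Collect the known terms of each column as K = Σ(ρt)_known − 3325 × (depth of known layers): K_1 = 82116.58 − 3325×30.81 = −20326.67; K_2 = 0 − 3325×(1.5 + 0) = −4987.5.
Balance: K_1 = K_2 − x×(3325 − 2750), so x = (K_2 − K_1)/(3325 − 2750) = 15339.2/575 = 26.7 km.

26.7 km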